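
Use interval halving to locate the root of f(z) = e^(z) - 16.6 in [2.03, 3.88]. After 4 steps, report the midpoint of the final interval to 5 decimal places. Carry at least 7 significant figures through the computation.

2.78156

f(2.030000) = -8.985914, f(3.880000) = 31.824215 (opposite signs)
step 1: m = 2.955000, f(m) = 2.601723 > 0 → root in [2.030000, 2.955000]
step 2: m = 2.492500, f(m) = -4.508533 < 0 → root in [2.492500, 2.955000]
step 3: m = 2.723750, f(m) = -1.362645 < 0 → root in [2.723750, 2.955000]
step 4: m = 2.839375, f(m) = 0.505072 > 0 → root in [2.723750, 2.839375]
Midpoint of [2.723750, 2.839375] = 2.781562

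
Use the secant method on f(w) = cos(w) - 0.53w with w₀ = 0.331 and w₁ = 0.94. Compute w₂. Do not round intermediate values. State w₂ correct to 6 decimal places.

f(w_0) = 0.770288, f(w_1) = 0.091588
w_2 = 0.940000 - (0.091588)·(0.940000 - 0.331000)/(0.091588 - (0.770288)) = 1.022182; f(w_2) = -0.020251

1.022182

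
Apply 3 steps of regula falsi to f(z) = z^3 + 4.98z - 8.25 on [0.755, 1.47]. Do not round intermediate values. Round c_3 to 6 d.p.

f(0.755000) = -4.059731, f(1.470000) = 2.247123
step 1: c = 1.215247, f(c) = -0.403367 < 0 → new bracket [1.215247, 1.470000]
step 2: c = 1.254016, f(c) = -0.032986 < 0 → new bracket [1.254016, 1.470000]
step 3: c = 1.257141, f(c) = -0.002648 < 0 → new bracket [1.257141, 1.470000]

1.257141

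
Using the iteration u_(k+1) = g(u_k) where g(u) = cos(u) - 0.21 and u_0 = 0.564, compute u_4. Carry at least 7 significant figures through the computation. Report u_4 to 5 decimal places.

u_1 = g(0.564000) = 0.635124
u_2 = g(0.635124) = 0.594998
u_3 = g(0.594998) = 0.618149
u_4 = g(0.618149) = 0.604952

0.60495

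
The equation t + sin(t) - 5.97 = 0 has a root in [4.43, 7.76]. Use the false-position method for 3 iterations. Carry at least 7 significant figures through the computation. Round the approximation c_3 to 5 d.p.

6.12617

f(4.430000) = -2.500392, f(7.760000) = 2.785587
step 1: c = 6.005168, f(c) = -0.239281 < 0 → new bracket [6.005168, 7.760000]
step 2: c = 6.143984, f(c) = 0.035231 > 0 → new bracket [6.005168, 6.143984]
step 3: c = 6.126168, f(c) = -0.000205 < 0 → new bracket [6.126168, 6.143984]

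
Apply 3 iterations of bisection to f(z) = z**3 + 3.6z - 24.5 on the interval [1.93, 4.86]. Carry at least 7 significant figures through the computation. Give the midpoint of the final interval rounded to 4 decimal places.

2.4794

f(1.930000) = -10.362943, f(4.860000) = 107.787256 (opposite signs)
step 1: m = 3.395000, f(m) = 26.852855 > 0 → root in [1.930000, 3.395000]
step 2: m = 2.662500, f(m) = 3.959213 > 0 → root in [1.930000, 2.662500]
step 3: m = 2.296250, f(m) = -4.125916 < 0 → root in [2.296250, 2.662500]
Midpoint of [2.296250, 2.662500] = 2.479375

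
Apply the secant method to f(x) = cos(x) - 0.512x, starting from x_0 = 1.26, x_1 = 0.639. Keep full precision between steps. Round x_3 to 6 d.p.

f(x_0) = -0.339303, f(x_1) = 0.475525
x_2 = 0.639000 - (0.475525)·(0.639000 - 1.260000)/(0.475525 - (-0.339303)) = 1.001409; f(x_2) = 0.026395
x_3 = 1.001409 - (0.026395)·(1.001409 - 0.639000)/(0.026395 - (0.475525)) = 1.022707; f(x_3) = -0.002569

1.022707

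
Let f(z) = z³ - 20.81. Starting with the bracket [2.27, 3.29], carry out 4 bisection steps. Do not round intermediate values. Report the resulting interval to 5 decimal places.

f(2.270000) = -9.112917, f(3.290000) = 14.801289 (opposite signs)
step 1: m = 2.780000, f(m) = 0.674952 > 0 → root in [2.270000, 2.780000]
step 2: m = 2.525000, f(m) = -4.711547 < 0 → root in [2.525000, 2.780000]
step 3: m = 2.652500, f(m) = -2.147657 < 0 → root in [2.652500, 2.780000]
step 4: m = 2.716250, f(m) = -0.769469 < 0 → root in [2.716250, 2.780000]

[2.71625, 2.78000]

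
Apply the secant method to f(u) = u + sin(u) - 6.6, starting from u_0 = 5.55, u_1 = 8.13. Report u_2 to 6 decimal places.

f(u_0) = -1.719240, f(u_1) = 2.492148
u_2 = 8.130000 - (2.492148)·(8.130000 - 5.550000)/(2.492148 - (-1.719240)) = 6.603249; f(u_2) = 0.317875

6.603249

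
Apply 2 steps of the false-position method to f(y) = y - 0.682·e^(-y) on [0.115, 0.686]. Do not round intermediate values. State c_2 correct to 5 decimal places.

False-position update: c = (a·f(b) − b·f(a))/(f(b) − f(a)); replace the endpoint whose sign matches f(c).
f(0.115000) = -0.492912, f(0.686000) = 0.342554
step 1: c = 0.451881, f(c) = 0.017836 > 0 → new bracket [0.115000, 0.451881]
step 2: c = 0.440117, f(c) = 0.000935 > 0 → new bracket [0.115000, 0.440117]

0.44012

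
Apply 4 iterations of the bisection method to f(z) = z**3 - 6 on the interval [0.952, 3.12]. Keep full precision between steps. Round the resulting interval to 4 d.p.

[1.7650, 1.9005]

f(0.952000) = -5.137199, f(3.120000) = 24.371328 (opposite signs)
step 1: m = 2.036000, f(m) = 2.439823 > 0 → root in [0.952000, 2.036000]
step 2: m = 1.494000, f(m) = -2.665338 < 0 → root in [1.494000, 2.036000]
step 3: m = 1.765000, f(m) = -0.501628 < 0 → root in [1.765000, 2.036000]
step 4: m = 1.900500, f(m) = 0.864416 > 0 → root in [1.765000, 1.900500]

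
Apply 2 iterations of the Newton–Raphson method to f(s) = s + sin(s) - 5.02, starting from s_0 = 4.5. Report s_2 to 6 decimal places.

f'(s) = 1 + cos(s)
s_0 = 4.500000: f = -1.497530, f' = 0.789204 → s_1 = 4.500000 - (-1.497530)/(0.789204) = 6.397519
s_1 = 6.397519: f = 1.491604, f' = 1.993471 → s_2 = 6.397519 - (1.491604)/(1.993471) = 5.649274

5.649274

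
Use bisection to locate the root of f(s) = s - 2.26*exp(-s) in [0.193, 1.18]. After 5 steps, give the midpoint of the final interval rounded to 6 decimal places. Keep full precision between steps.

0.917828

f(0.193000) = -1.670329, f(1.180000) = 0.485550 (opposite signs)
step 1: m = 0.686500, f(m) = -0.451036 < 0 → root in [0.686500, 1.180000]
step 2: m = 0.933250, f(m) = 0.044452 > 0 → root in [0.686500, 0.933250]
step 3: m = 0.809875, f(m) = -0.195630 < 0 → root in [0.809875, 0.933250]
step 4: m = 0.871562, f(m) = -0.073790 < 0 → root in [0.871562, 0.933250]
step 5: m = 0.902406, f(m) = -0.014233 < 0 → root in [0.902406, 0.933250]
Midpoint of [0.902406, 0.933250] = 0.917828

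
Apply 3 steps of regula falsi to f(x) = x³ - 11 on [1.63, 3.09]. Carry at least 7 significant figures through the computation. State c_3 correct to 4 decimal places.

f(1.630000) = -6.669253, f(3.090000) = 18.503629
step 1: c = 2.016809, f(c) = -2.796586 < 0 → new bracket [2.016809, 3.090000]
step 2: c = 2.157713, f(c) = -0.954284 < 0 → new bracket [2.157713, 3.090000]
step 3: c = 2.203435, f(c) = -0.302040 < 0 → new bracket [2.203435, 3.090000]

2.2034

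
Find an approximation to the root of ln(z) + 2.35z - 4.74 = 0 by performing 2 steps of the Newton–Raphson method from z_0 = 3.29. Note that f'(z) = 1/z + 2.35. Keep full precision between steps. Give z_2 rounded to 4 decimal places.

1.7731

z_0 = 3.290000: f = 4.182388, f' = 2.653951 → z_1 = 3.290000 - (4.182388)/(2.653951) = 1.714090
z_1 = 1.714090: f = -0.173005, f' = 2.933400 → z_2 = 1.714090 - (-0.173005)/(2.933400) = 1.773068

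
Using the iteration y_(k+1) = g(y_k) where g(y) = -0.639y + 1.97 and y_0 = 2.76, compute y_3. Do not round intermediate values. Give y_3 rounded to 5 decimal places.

y_1 = g(2.760000) = 0.206360
y_2 = g(0.206360) = 1.838136
y_3 = g(1.838136) = 0.795431

0.79543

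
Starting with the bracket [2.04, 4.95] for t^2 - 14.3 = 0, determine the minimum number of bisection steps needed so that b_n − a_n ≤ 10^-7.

Initial width b − a = 4.95 − 2.04 = 2.910000.
After n steps the width is (b−a)/2^n; need (b−a)/2^n ≤ 10^-7.
So n ≥ log₂(2.910000/10^-7) = log₂(29100000.0000) ≈ 24.7945.
Hence n = 25.

25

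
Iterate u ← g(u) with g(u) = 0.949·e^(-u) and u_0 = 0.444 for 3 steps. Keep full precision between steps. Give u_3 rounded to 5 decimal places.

0.56630

u_1 = g(0.444000) = 0.608751
u_2 = g(0.608751) = 0.516285
u_3 = g(0.516285) = 0.566300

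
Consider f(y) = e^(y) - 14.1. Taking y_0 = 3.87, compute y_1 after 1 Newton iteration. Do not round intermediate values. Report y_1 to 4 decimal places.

3.1641

f'(y) = e^(y)
y_0 = 3.870000: f = 33.842386, f' = 47.942386 → y_1 = 3.870000 - (33.842386)/(47.942386) = 3.164103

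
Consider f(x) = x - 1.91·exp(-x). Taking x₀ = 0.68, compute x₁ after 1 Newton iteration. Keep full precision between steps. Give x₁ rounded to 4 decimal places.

f'(x) = 1 + 1.91·exp(-x)
x_0 = 0.680000: f = -0.287638, f' = 1.967638 → x_1 = 0.680000 - (-0.287638)/(1.967638) = 0.826185

0.8262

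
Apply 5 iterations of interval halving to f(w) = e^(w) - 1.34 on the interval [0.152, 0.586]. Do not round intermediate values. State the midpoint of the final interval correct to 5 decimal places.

f(0.152000) = -0.175840, f(0.586000) = 0.456787 (opposite signs)
step 1: m = 0.369000, f(m) = 0.106288 > 0 → root in [0.152000, 0.369000]
step 2: m = 0.260500, f(m) = -0.042421 < 0 → root in [0.260500, 0.369000]
step 3: m = 0.314750, f(m) = 0.029917 > 0 → root in [0.260500, 0.314750]
step 4: m = 0.287625, f(m) = -0.006743 < 0 → root in [0.287625, 0.314750]
step 5: m = 0.301187, f(m) = 0.011463 > 0 → root in [0.287625, 0.301187]
Midpoint of [0.287625, 0.301187] = 0.294406

0.29441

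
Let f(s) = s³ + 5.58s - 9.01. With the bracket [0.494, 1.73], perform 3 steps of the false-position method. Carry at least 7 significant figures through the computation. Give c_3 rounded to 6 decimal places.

1.254468

f(0.494000) = -6.132926, f(1.730000) = 5.821117
step 1: c = 1.128120, f(c) = -1.279384 < 0 → new bracket [1.128120, 1.730000]
step 2: c = 1.236568, f(c) = -0.219114 < 0 → new bracket [1.236568, 1.730000]
step 3: c = 1.254468, f(c) = -0.035929 < 0 → new bracket [1.254468, 1.730000]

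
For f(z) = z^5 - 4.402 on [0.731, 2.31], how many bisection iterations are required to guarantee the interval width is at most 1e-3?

Initial width b − a = 2.31 − 0.731 = 1.579000.
After n steps the width is (b−a)/2^n; need (b−a)/2^n ≤ 1e-3.
So n ≥ log₂(1.579000/1e-3) = log₂(1579.0000) ≈ 10.6248.
Hence n = 11.

11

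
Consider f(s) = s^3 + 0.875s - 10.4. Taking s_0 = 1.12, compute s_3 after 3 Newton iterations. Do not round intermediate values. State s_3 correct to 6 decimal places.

f'(s) = 3s^2 + 0.875
s_0 = 1.120000: f = -8.015072, f' = 4.638200 → s_1 = 1.120000 - (-8.015072)/(4.638200) = 2.848057
s_1 = 2.848057: f = 15.193850, f' = 25.209279 → s_2 = 2.848057 - (15.193850)/(25.209279) = 2.245348
s_2 = 2.245348: f = 2.884797, f' = 15.999762 → s_3 = 2.245348 - (2.884797)/(15.999762) = 2.065045

2.065045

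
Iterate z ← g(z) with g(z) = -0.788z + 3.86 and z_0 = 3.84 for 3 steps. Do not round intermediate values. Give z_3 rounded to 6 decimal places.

z_1 = g(3.840000) = 0.834080
z_2 = g(0.834080) = 3.202745
z_3 = g(3.202745) = 1.336237

1.336237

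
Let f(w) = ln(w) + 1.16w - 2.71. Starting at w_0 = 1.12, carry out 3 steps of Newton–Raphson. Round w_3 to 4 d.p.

1.8200

f'(w) = 1/w + 1.16
w_0 = 1.120000: f = -1.297471, f' = 2.052857 → w_1 = 1.120000 - (-1.297471)/(2.052857) = 1.752032
w_1 = 1.752032: f = -0.116867, f' = 1.730766 → w_2 = 1.752032 - (-0.116867)/(1.730766) = 1.819555
w_2 = 1.819555: f = -0.000724, f' = 1.709585 → w_3 = 1.819555 - (-0.000724)/(1.709585) = 1.819979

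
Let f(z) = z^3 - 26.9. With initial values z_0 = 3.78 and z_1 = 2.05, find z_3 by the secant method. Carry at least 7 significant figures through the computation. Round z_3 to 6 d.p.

3.102148

f(z_0) = 27.110152, f(z_1) = -18.284875
z_2 = 2.050000 - (-18.284875)·(2.050000 - 3.780000)/(-18.284875 - (27.110152)) = 2.746835; f(z_2) = -6.174853
z_3 = 2.746835 - (-6.174853)·(2.746835 - 2.050000)/(-6.174853 - (-18.284875)) = 3.102148; f(z_3) = 2.952974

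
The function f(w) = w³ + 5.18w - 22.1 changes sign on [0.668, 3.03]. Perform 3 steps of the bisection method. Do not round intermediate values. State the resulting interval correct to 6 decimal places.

f(0.668000) = -18.341682, f(3.030000) = 21.413527 (opposite signs)
step 1: m = 1.849000, f(m) = -6.200817 < 0 → root in [1.849000, 3.030000]
step 2: m = 2.439500, f(m) = 5.054465 > 0 → root in [1.849000, 2.439500]
step 3: m = 2.144250, f(m) = -1.133935 < 0 → root in [2.144250, 2.439500]

[2.144250, 2.439500]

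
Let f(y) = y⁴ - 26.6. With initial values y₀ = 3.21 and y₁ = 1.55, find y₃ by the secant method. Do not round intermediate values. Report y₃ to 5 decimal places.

2.55933

f(y_0) = 79.574477, f(y_1) = -20.827994
y_2 = 1.550000 - (-20.827994)·(1.550000 - 3.210000)/(-20.827994 - (79.574477)) = 1.894359; f(y_2) = -13.721985
y_3 = 1.894359 - (-13.721985)·(1.894359 - 1.550000)/(-13.721985 - (-20.827994)) = 2.559329; f(y_3) = 16.304675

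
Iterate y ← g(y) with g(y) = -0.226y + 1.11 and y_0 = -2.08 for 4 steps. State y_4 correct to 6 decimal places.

0.897595

y_1 = g(-2.080000) = 1.580080
y_2 = g(1.580080) = 0.752902
y_3 = g(0.752902) = 0.939844
y_4 = g(0.939844) = 0.897595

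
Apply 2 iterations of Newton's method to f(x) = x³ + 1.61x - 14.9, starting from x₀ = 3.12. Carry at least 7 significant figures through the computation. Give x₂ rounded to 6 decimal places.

f'(x) = 3x² + 1.61
x_0 = 3.120000: f = 20.494528, f' = 30.813200 → x_1 = 3.120000 - (20.494528)/(30.813200) = 2.454878
x_1 = 2.454878: f = 3.846500, f' = 19.689282 → x_2 = 2.454878 - (3.846500)/(19.689282) = 2.259518

2.259518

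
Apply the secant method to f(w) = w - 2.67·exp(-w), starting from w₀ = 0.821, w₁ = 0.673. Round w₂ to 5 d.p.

0.97711

f(w_0) = -0.353777, f(w_1) = -0.689169
w_2 = 0.673000 - (-0.689169)·(0.673000 - 0.821000)/(-0.689169 - (-0.353777)) = 0.977113; f(w_2) = -0.027865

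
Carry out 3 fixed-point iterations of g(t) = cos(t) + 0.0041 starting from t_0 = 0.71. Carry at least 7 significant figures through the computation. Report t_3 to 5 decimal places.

0.75111

t_1 = g(0.710000) = 0.762462
t_2 = g(0.762462) = 0.727238
t_3 = g(0.727238) = 0.751114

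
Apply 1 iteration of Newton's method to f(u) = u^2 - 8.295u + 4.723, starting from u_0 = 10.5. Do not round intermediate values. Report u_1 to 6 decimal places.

f'(u) = 2u - 8.295
u_0 = 10.500000: f = 27.875500, f' = 12.705000 → u_1 = 10.500000 - (27.875500)/(12.705000) = 8.305943

8.305943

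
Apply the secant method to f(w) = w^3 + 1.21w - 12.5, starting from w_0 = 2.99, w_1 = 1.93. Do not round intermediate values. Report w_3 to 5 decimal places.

Secant update: w_(k+1) = w_k − f(w_k)·(w_k − w_(k-1))/(f(w_k) − f(w_(k-1))).
f(w_0) = 17.848799, f(w_1) = -2.975643
w_2 = 1.930000 - (-2.975643)·(1.930000 - 2.990000)/(-2.975643 - (17.848799)) = 2.081465; f(w_2) = -0.963482
w_3 = 2.081465 - (-0.963482)·(2.081465 - 1.930000)/(-0.963482 - (-2.975643)) = 2.153991; f(w_3) = 0.100159

2.15399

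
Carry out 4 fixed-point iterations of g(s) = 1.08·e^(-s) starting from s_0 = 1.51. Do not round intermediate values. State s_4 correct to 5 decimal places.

s_1 = g(1.510000) = 0.238583
s_2 = g(0.238583) = 0.850763
s_3 = g(0.850763) = 0.461256
s_4 = g(0.461256) = 0.680931

0.68093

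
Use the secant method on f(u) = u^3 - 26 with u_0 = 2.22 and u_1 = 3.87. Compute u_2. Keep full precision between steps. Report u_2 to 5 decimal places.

f(u_0) = -15.058952, f(u_1) = 31.960603
u_2 = 3.870000 - (31.960603)·(3.870000 - 2.220000)/(31.960603 - (-15.058952)) = 2.748445; f(u_2) = -5.238373

2.74845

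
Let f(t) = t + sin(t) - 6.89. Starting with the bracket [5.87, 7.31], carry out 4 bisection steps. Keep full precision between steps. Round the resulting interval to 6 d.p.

[6.500000, 6.590000]

f(5.870000) = -1.421529, f(7.310000) = 1.275655 (opposite signs)
step 1: m = 6.590000, f(m) = 0.002024 > 0 → root in [5.870000, 6.590000]
step 2: m = 6.230000, f(m) = -0.713160 < 0 → root in [6.230000, 6.590000]
step 3: m = 6.410000, f(m) = -0.353525 < 0 → root in [6.410000, 6.590000]
step 4: m = 6.500000, f(m) = -0.174880 < 0 → root in [6.500000, 6.590000]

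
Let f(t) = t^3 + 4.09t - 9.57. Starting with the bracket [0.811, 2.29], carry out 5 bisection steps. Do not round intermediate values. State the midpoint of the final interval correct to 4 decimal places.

1.5274

f(0.811000) = -5.719598, f(2.290000) = 11.805089 (opposite signs)
step 1: m = 1.550500, f(m) = 0.499025 > 0 → root in [0.811000, 1.550500]
step 2: m = 1.180750, f(m) = -3.094566 < 0 → root in [1.180750, 1.550500]
step 3: m = 1.365625, f(m) = -1.437796 < 0 → root in [1.365625, 1.550500]
step 4: m = 1.458063, f(m) = -0.506762 < 0 → root in [1.458063, 1.550500]
step 5: m = 1.504281, f(m) = -0.013509 < 0 → root in [1.504281, 1.550500]
Midpoint of [1.504281, 1.550500] = 1.527391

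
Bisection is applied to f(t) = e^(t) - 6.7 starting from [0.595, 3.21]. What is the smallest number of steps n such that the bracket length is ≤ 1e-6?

22

Initial width b − a = 3.21 − 0.595 = 2.615000.
After n steps the width is (b−a)/2^n; need (b−a)/2^n ≤ 1e-6.
So n ≥ log₂(2.615000/1e-6) = log₂(2615000.0000) ≈ 21.3184.
Hence n = 22.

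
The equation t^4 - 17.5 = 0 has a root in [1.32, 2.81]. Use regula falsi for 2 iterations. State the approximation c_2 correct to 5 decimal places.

1.87978

f(1.320000) = -14.464042, f(2.810000) = 44.848395
step 1: c = 1.683354, f(c) = -9.470250 < 0 → new bracket [1.683354, 2.810000]
step 2: c = 1.879781, f(c) = -5.013846 < 0 → new bracket [1.879781, 2.810000]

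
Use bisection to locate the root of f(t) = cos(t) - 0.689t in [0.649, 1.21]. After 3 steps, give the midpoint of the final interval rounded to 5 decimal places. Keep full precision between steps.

f(0.649000) = 0.349528, f(1.210000) = -0.480671 (opposite signs)
step 1: m = 0.929500, f(m) = -0.042191 < 0 → root in [0.649000, 0.929500]
step 2: m = 0.789250, f(m) = 0.160585 > 0 → root in [0.789250, 0.929500]
step 3: m = 0.859375, f(m) = 0.060802 > 0 → root in [0.859375, 0.929500]
Midpoint of [0.859375, 0.929500] = 0.894437

0.89444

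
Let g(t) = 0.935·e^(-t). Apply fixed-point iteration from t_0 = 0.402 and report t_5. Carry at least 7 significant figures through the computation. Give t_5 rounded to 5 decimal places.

0.55014

t_1 = g(0.402000) = 0.625497
t_2 = g(0.625497) = 0.500221
t_3 = g(0.500221) = 0.566981
t_4 = g(0.566981) = 0.530365
t_5 = g(0.530365) = 0.550145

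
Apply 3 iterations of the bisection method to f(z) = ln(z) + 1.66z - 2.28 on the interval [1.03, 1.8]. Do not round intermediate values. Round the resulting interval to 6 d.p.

f(1.030000) = -0.540641, f(1.800000) = 1.295787 (opposite signs)
step 1: m = 1.415000, f(m) = 0.416030 > 0 → root in [1.030000, 1.415000]
step 2: m = 1.222500, f(m) = -0.049752 < 0 → root in [1.222500, 1.415000]
step 3: m = 1.318750, f(m) = 0.185809 > 0 → root in [1.222500, 1.318750]

[1.222500, 1.318750]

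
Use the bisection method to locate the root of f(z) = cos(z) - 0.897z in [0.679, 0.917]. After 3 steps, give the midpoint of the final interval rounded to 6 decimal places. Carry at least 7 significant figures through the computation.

0.783125

f(0.679000) = 0.169138, f(0.917000) = -0.214345 (opposite signs)
step 1: m = 0.798000, f(m) = -0.017666 < 0 → root in [0.679000, 0.798000]
step 2: m = 0.738500, f(m) = 0.077045 > 0 → root in [0.738500, 0.798000]
step 3: m = 0.768250, f(m) = 0.030008 > 0 → root in [0.768250, 0.798000]
Midpoint of [0.768250, 0.798000] = 0.783125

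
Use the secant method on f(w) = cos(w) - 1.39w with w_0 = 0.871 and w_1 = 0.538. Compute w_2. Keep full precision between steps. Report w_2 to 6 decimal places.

f(w_0) = -0.566628, f(w_1) = 0.110915
w_2 = 0.538000 - (0.110915)·(0.538000 - 0.871000)/(0.110915 - (-0.566628)) = 0.592513; f(w_2) = 0.005947

0.592513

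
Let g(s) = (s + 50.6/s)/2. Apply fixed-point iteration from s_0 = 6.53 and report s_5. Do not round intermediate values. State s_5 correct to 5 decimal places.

s_1 = g(6.530000) = 7.139426
s_2 = g(7.139426) = 7.113415
s_3 = g(7.113415) = 7.113368
s_4 = g(7.113368) = 7.113368
s_5 = g(7.113368) = 7.113368

7.11337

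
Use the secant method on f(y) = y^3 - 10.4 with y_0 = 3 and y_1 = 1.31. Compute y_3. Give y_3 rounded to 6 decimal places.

Secant update: y_(k+1) = y_k − f(y_k)·(y_k − y_(k-1))/(f(y_k) − f(y_(k-1))).
f(y_0) = 16.600000, f(y_1) = -8.151909
y_2 = 1.310000 - (-8.151909)·(1.310000 - 3.000000)/(-8.151909 - (16.600000)) = 1.866592; f(y_2) = -3.896479
y_3 = 1.866592 - (-3.896479)·(1.866592 - 1.310000)/(-3.896479 - (-8.151909)) = 2.376236; f(y_3) = 3.017406

2.376236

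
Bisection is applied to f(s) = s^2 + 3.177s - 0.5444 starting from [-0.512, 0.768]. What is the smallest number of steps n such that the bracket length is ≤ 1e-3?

11

Initial width b − a = 0.768 − -0.512 = 1.280000.
After n steps the width is (b−a)/2^n; need (b−a)/2^n ≤ 1e-3.
So n ≥ log₂(1.280000/1e-3) = log₂(1280.0000) ≈ 10.3219.
Hence n = 11.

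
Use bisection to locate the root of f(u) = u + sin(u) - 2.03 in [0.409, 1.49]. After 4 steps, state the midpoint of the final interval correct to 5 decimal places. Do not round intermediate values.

1.11841

f(0.409000) = -1.223308, f(1.490000) = 0.456738 (opposite signs)
step 1: m = 0.949500, f(m) = -0.267375 < 0 → root in [0.949500, 1.490000]
step 2: m = 1.219750, f(m) = 0.128763 > 0 → root in [0.949500, 1.219750]
step 3: m = 1.084625, f(m) = -0.061247 < 0 → root in [1.084625, 1.219750]
step 4: m = 1.152187, f(m) = 0.035843 > 0 → root in [1.084625, 1.152187]
Midpoint of [1.084625, 1.152187] = 1.118406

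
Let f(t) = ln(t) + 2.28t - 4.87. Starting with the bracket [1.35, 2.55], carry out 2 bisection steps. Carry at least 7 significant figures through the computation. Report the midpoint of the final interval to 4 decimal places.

1.8000

f(1.350000) = -1.491895, f(2.550000) = 1.880093 (opposite signs)
step 1: m = 1.950000, f(m) = 0.243829 > 0 → root in [1.350000, 1.950000]
step 2: m = 1.650000, f(m) = -0.607225 < 0 → root in [1.650000, 1.950000]
Midpoint of [1.650000, 1.950000] = 1.800000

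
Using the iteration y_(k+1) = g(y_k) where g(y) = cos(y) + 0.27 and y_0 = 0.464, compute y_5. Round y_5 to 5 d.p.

y_1 = g(0.464000) = 1.164270
y_2 = g(1.164270) = 0.665422
y_3 = g(0.665422) = 1.056657
y_4 = g(1.056657) = 0.761786
y_5 = g(0.761786) = 0.993604

0.99360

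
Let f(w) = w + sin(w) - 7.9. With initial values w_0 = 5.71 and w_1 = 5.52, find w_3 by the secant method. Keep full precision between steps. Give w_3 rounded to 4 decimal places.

7.1564

f(w_0) = -2.732311, f(w_1) = -3.071227
w_2 = 5.520000 - (-3.071227)·(5.520000 - 5.710000)/(-3.071227 - (-2.732311)) = 7.241764; f(w_2) = 0.160140
w_3 = 7.241764 - (0.160140)·(7.241764 - 5.520000)/(0.160140 - (-3.071227)) = 7.156437; f(w_3) = 0.022859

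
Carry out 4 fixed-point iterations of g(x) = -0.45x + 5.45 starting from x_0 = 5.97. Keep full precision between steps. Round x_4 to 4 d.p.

3.8493

x_1 = g(5.970000) = 2.763500
x_2 = g(2.763500) = 4.206425
x_3 = g(4.206425) = 3.557109
x_4 = g(3.557109) = 3.849301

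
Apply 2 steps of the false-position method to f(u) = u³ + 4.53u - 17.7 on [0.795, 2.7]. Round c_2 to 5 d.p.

f(0.795000) = -13.596190, f(2.700000) = 14.214000
step 1: c = 1.726340, f(c) = -4.734756 < 0 → new bracket [1.726340, 2.700000]
step 2: c = 1.969630, f(c) = -1.136511 < 0 → new bracket [1.969630, 2.700000]

1.96963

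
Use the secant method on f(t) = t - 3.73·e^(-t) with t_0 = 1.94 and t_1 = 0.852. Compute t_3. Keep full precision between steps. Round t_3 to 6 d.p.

1.169655

f(t_0) = 1.403984, f(t_1) = -0.739072
t_2 = 0.852000 - (-0.739072)·(0.852000 - 1.940000)/(-0.739072 - (1.403984)) = 1.227217; f(t_2) = 0.133927
t_3 = 1.227217 - (0.133927)·(1.227217 - 0.852000)/(0.133927 - (-0.739072)) = 1.169655; f(t_3) = 0.011586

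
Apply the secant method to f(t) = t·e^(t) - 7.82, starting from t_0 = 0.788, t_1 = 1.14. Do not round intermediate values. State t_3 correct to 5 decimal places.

1.47775

Secant update: t_(k+1) = t_k − f(t_k)·(t_k − t_(k-1))/(f(t_k) − f(t_(k-1))).
f(t_0) = -6.087193, f(t_1) = -4.255484
t_2 = 1.140000 - (-4.255484)·(1.140000 - 0.788000)/(-4.255484 - (-6.087193)) = 1.957778; f(t_2) = 6.048050
t_3 = 1.957778 - (6.048050)·(1.957778 - 1.140000)/(6.048050 - (-4.255484)) = 1.477752; f(t_3) = -1.342892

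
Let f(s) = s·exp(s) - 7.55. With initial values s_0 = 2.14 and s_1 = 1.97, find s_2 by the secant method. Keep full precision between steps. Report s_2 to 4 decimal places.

1.6948

Secant update: s_(k+1) = s_k − f(s_k)·(s_k − s_(k-1))/(f(s_k) − f(s_(k-1))).
f(s_0) = 10.638797, f(s_1) = 6.576233
s_2 = 1.970000 - (6.576233)·(1.970000 - 2.140000)/(6.576233 - (10.638797)) = 1.694814; f(s_2) = 1.679339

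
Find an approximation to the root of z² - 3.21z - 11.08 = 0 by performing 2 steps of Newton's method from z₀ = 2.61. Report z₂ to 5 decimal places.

Newton update: z ← z − f(z)/f'(z).
f'(z) = 2z - 3.21
z_0 = 2.610000: f = -12.646000, f' = 2.010000 → z_1 = 2.610000 - (-12.646000)/(2.010000) = 8.901542
z_1 = 8.901542: f = 39.583504, f' = 14.593085 → z_2 = 8.901542 - (39.583504)/(14.593085) = 6.189059

6.18906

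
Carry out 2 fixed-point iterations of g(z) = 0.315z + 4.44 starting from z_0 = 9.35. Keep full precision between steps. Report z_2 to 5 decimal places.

6.76635

z_1 = g(9.350000) = 7.385250
z_2 = g(7.385250) = 6.766354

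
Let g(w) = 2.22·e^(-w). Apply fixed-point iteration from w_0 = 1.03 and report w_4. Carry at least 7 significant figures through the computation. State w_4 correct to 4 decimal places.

0.9850

w_1 = g(1.030000) = 0.792555
w_2 = g(0.792555) = 1.004964
w_3 = g(1.004964) = 0.812648
w_4 = g(0.812648) = 0.984973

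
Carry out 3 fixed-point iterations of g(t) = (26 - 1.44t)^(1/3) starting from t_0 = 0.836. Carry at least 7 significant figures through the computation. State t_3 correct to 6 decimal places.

t_1 = g(0.836000) = 2.916049
t_2 = g(2.916049) = 2.793560
t_3 = g(2.793560) = 2.801074

2.801074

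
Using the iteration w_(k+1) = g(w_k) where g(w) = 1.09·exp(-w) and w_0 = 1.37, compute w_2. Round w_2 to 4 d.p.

w_1 = g(1.370000) = 0.276977
w_2 = g(0.276977) = 0.826299

0.8263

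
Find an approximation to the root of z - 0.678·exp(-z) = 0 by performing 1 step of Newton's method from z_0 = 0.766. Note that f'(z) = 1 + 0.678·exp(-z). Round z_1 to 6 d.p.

0.423219

z_0 = 0.766000: f = 0.450819, f' = 1.315181 → z_1 = 0.766000 - (0.450819)/(1.315181) = 0.423219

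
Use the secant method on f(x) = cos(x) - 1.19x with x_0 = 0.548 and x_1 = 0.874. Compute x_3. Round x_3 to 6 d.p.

0.662335

Secant update: x_(k+1) = x_k − f(x_k)·(x_k − x_(k-1))/(f(x_k) − f(x_(k-1))).
f(x_0) = 0.201448, f(x_1) = -0.398296
x_2 = 0.874000 - (-0.398296)·(0.874000 - 0.548000)/(-0.398296 - (0.201448)) = 0.657500; f(x_2) = 0.009097
x_3 = 0.657500 - (0.009097)·(0.657500 - 0.874000)/(0.009097 - (-0.398296)) = 0.662335; f(x_3) = 0.000380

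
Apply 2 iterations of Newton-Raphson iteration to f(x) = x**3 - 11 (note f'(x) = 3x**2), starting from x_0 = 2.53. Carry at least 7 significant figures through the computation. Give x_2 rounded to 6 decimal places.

2.224536

x_0 = 2.530000: f = 5.194277, f' = 19.202700 → x_1 = 2.530000 - (5.194277)/(19.202700) = 2.259503
x_1 = 2.259503: f = 0.535559, f' = 15.316058 → x_2 = 2.259503 - (0.535559)/(15.316058) = 2.224536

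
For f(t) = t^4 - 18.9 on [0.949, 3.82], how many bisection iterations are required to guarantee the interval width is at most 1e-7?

25

Initial width b − a = 3.82 − 0.949 = 2.871000.
After n steps the width is (b−a)/2^n; need (b−a)/2^n ≤ 1e-7.
So n ≥ log₂(2.871000/1e-7) = log₂(28710000.0000) ≈ 24.7750.
Hence n = 25.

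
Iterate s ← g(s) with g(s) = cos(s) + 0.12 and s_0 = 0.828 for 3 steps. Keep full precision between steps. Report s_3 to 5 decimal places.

0.80272

s_1 = g(0.828000) = 0.796350
s_2 = g(0.796350) = 0.819320
s_3 = g(0.819320) = 0.802718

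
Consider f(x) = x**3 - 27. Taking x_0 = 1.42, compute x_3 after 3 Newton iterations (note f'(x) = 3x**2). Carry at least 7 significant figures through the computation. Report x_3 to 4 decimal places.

3.1969

Newton update: x ← x − f(x)/f'(x).
x_0 = 1.420000: f = -24.136712, f' = 6.049200 → x_1 = 1.420000 - (-24.136712)/(6.049200) = 5.410067
x_1 = 5.410067: f = 131.346285, f' = 87.806468 → x_2 = 5.410067 - (131.346285)/(87.806468) = 3.914206
x_2 = 3.914206: f = 32.969566, f' = 45.963017 → x_3 = 3.914206 - (32.969566)/(45.963017) = 3.196899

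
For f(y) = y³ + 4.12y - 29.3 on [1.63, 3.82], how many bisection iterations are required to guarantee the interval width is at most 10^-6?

22

Initial width b − a = 3.82 − 1.63 = 2.190000.
After n steps the width is (b−a)/2^n; need (b−a)/2^n ≤ 10^-6.
So n ≥ log₂(2.190000/10^-6) = log₂(2190000.0000) ≈ 21.0625.
Hence n = 22.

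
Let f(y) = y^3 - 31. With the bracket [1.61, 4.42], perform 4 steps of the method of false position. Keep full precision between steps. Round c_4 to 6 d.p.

f(1.610000) = -26.826719, f(4.420000) = 55.350888
step 1: c = 2.527319, f(c) = -14.857151 < 0 → new bracket [2.527319, 4.420000]
step 2: c = 2.927841, f(c) = -5.901813 < 0 → new bracket [2.927841, 4.420000]
step 3: c = 3.071613, f(c) = -2.019923 < 0 → new bracket [3.071613, 4.420000]
step 4: c = 3.119087, f(c) = -0.655316 < 0 → new bracket [3.119087, 4.420000]

3.119087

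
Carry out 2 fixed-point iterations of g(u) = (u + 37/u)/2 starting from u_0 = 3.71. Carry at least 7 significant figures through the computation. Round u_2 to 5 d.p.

u_1 = g(3.710000) = 6.841523
u_2 = g(6.841523) = 6.124838

6.12484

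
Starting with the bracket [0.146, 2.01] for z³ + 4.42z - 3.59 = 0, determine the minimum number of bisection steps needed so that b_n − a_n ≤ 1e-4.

15

Initial width b − a = 2.01 − 0.146 = 1.864000.
After n steps the width is (b−a)/2^n; need (b−a)/2^n ≤ 1e-4.
So n ≥ log₂(1.864000/1e-4) = log₂(18640.0000) ≈ 14.1861.
Hence n = 15.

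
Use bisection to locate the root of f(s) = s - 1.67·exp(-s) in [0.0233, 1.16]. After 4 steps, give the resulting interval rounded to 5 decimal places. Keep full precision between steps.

f(0.023300) = -1.608239, f(1.160000) = 0.636478 (opposite signs)
step 1: m = 0.591650, f(m) = -0.332550 < 0 → root in [0.591650, 1.160000]
step 2: m = 0.875825, f(m) = 0.180240 > 0 → root in [0.591650, 0.875825]
step 3: m = 0.733737, f(m) = -0.068048 < 0 → root in [0.733737, 0.875825]
step 4: m = 0.804781, f(m) = 0.057981 > 0 → root in [0.733737, 0.804781]

[0.73374, 0.80478]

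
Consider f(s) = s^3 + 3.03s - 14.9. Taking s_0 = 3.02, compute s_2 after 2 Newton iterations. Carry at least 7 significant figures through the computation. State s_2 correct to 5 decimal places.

f'(s) = 3s^2 + 3.03
s_0 = 3.020000: f = 21.794208, f' = 30.391200 → s_1 = 3.020000 - (21.794208)/(30.391200) = 2.302878
s_1 = 2.302878: f = 4.290445, f' = 18.939737 → s_2 = 2.302878 - (4.290445)/(18.939737) = 2.076346

2.07635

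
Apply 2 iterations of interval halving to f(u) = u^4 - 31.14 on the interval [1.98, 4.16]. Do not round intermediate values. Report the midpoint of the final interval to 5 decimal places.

f(1.980000) = -15.770464, f(4.160000) = 268.343791 (opposite signs)
step 1: m = 3.070000, f(m) = 57.688740 > 0 → root in [1.980000, 3.070000]
step 2: m = 2.525000, f(m) = 9.508594 > 0 → root in [1.980000, 2.525000]
Midpoint of [1.980000, 2.525000] = 2.252500

2.25250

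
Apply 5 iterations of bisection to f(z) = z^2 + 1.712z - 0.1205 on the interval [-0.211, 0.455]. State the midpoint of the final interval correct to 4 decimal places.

0.0700

f(-0.211000) = -0.437211, f(0.455000) = 0.865485 (opposite signs)
step 1: m = 0.122000, f(m) = 0.103248 > 0 → root in [-0.211000, 0.122000]
step 2: m = -0.044500, f(m) = -0.194704 < 0 → root in [-0.044500, 0.122000]
step 3: m = 0.038750, f(m) = -0.052658 < 0 → root in [0.038750, 0.122000]
step 4: m = 0.080375, f(m) = 0.023562 > 0 → root in [0.038750, 0.080375]
step 5: m = 0.059563, f(m) = -0.014981 < 0 → root in [0.059563, 0.080375]
Midpoint of [0.059563, 0.080375] = 0.069969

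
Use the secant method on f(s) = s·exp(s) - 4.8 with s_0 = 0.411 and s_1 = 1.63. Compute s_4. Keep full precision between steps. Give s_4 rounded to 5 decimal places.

Secant update: s_(k+1) = s_k − f(s_k)·(s_k − s_(k-1))/(f(s_k) − f(s_(k-1))).
f(s_0) = -4.180078, f(s_1) = 3.519316
s_2 = 1.630000 - (3.519316)·(1.630000 - 0.411000)/(3.519316 - (-4.180078)) = 1.072807; f(s_2) = -1.663567
s_3 = 1.072807 - (-1.663567)·(1.072807 - 1.630000)/(-1.663567 - (3.519316)) = 1.251651; f(s_3) = -0.424088
s_4 = 1.251651 - (-0.424088)·(1.251651 - 1.072807)/(-0.424088 - (-1.663567)) = 1.312843; f(s_4) = 0.079475

1.31284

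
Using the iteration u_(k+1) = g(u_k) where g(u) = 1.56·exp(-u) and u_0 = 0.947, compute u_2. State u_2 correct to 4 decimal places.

0.8518

u_1 = g(0.947000) = 0.605129
u_2 = g(0.605129) = 0.851767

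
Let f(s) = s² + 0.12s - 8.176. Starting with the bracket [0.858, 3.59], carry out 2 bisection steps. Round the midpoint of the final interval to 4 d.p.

2.5655

f(0.858000) = -7.336876, f(3.590000) = 5.142900 (opposite signs)
step 1: m = 2.224000, f(m) = -2.962944 < 0 → root in [2.224000, 3.590000]
step 2: m = 2.907000, f(m) = 0.623489 > 0 → root in [2.224000, 2.907000]
Midpoint of [2.224000, 2.907000] = 2.565500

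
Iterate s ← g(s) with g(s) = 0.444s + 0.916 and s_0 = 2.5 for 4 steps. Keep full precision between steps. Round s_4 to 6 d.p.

1.680613

s_1 = g(2.500000) = 2.026000
s_2 = g(2.026000) = 1.815544
s_3 = g(1.815544) = 1.722102
s_4 = g(1.722102) = 1.680613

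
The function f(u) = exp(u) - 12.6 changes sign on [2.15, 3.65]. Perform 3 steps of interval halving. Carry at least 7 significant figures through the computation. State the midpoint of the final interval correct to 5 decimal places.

2.61875

f(2.150000) = -4.015142, f(3.650000) = 25.874666 (opposite signs)
step 1: m = 2.900000, f(m) = 5.574145 > 0 → root in [2.150000, 2.900000]
step 2: m = 2.525000, f(m) = -0.109105 < 0 → root in [2.525000, 2.900000]
step 3: m = 2.712500, f(m) = 2.466896 > 0 → root in [2.525000, 2.712500]
Midpoint of [2.525000, 2.712500] = 2.618750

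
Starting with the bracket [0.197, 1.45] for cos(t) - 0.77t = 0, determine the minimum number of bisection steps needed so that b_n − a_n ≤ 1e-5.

Initial width b − a = 1.45 − 0.197 = 1.253000.
After n steps the width is (b−a)/2^n; need (b−a)/2^n ≤ 1e-5.
So n ≥ log₂(1.253000/1e-5) = log₂(125300.0000) ≈ 16.9350.
Hence n = 17.

17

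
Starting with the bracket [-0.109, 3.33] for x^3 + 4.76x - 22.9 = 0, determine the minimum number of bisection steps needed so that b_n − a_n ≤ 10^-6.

22

Initial width b − a = 3.33 − -0.109 = 3.439000.
After n steps the width is (b−a)/2^n; need (b−a)/2^n ≤ 10^-6.
So n ≥ log₂(3.439000/10^-6) = log₂(3439000.0000) ≈ 21.7136.
Hence n = 22.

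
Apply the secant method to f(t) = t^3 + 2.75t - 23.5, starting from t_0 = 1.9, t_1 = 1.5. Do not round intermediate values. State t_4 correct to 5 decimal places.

2.52926

f(t_0) = -11.416000, f(t_1) = -16.000000
t_2 = 1.500000 - (-16.000000)·(1.500000 - 1.900000)/(-16.000000 - (-11.416000)) = 2.896161; f(t_2) = 8.756701
t_3 = 2.896161 - (8.756701)·(2.896161 - 1.500000)/(8.756701 - (-16.000000)) = 2.402324; f(t_3) = -3.029408
t_4 = 2.402324 - (-3.029408)·(2.402324 - 2.896161)/(-3.029408 - (8.756701)) = 2.529256; f(t_4) = -0.364552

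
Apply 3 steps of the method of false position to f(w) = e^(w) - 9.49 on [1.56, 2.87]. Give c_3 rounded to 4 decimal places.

f(1.560000) = -4.731179, f(2.870000) = 8.147018
step 1: c = 2.041266, f(c) = -1.789645 < 0 → new bracket [2.041266, 2.870000]
step 2: c = 2.190526, f(c) = -0.550089 < 0 → new bracket [2.190526, 2.870000]
step 3: c = 2.233502, f(c) = -0.157507 < 0 → new bracket [2.233502, 2.870000]

2.2335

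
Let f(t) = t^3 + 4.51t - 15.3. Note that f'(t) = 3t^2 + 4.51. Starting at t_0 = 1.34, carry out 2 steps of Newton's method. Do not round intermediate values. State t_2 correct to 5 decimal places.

1.89859

t_0 = 1.340000: f = -6.850496, f' = 9.896800 → t_1 = 1.340000 - (-6.850496)/(9.896800) = 2.032193
t_1 = 2.032193: f = 2.257759, f' = 16.899426 → t_2 = 2.032193 - (2.257759)/(16.899426) = 1.898593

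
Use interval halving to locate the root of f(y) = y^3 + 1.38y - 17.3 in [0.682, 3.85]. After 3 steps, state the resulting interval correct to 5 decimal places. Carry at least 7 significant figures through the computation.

f(0.682000) = -16.041625, f(3.850000) = 45.079625 (opposite signs)
step 1: m = 2.266000, f(m) = -2.537563 < 0 → root in [2.266000, 3.850000]
step 2: m = 3.058000, f(m) = 15.516511 > 0 → root in [2.266000, 3.058000]
step 3: m = 2.662000, f(m) = 5.237142 > 0 → root in [2.266000, 2.662000]

[2.26600, 2.66200]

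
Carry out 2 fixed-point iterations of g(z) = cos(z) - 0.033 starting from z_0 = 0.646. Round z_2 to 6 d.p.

z_1 = g(0.646000) = 0.765498
z_2 = g(0.765498) = 0.688037

0.688037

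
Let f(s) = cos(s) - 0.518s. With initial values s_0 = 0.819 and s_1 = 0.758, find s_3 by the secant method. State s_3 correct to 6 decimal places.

Secant update: s_(k+1) = s_k − f(s_k)·(s_k − s_(k-1))/(f(s_k) − f(s_(k-1))).
f(s_0) = 0.258710, f(s_1) = 0.333568
s_2 = 0.758000 - (0.333568)·(0.758000 - 0.819000)/(0.333568 - (0.258710)) = 1.029816; f(s_2) = -0.018467
s_3 = 1.029816 - (-0.018467)·(1.029816 - 0.758000)/(-0.018467 - (0.333568)) = 1.015556; f(s_3) = 0.001089

1.015556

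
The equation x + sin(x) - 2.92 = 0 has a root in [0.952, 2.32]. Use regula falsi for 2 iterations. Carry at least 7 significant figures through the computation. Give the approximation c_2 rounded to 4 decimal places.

False-position update: c = (a·f(b) − b·f(a))/(f(b) − f(a)); replace the endpoint whose sign matches f(c).
f(0.952000) = -1.153423, f(2.320000) = 0.132231
step 1: c = 2.179299, f(c) = 0.079804 > 0 → new bracket [0.952000, 2.179299]
step 2: c = 2.099879, f(c) = 0.043149 > 0 → new bracket [0.952000, 2.099879]

2.0999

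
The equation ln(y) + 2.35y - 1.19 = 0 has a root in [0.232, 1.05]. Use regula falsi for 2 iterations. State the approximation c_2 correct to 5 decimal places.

False-position update: c = (a·f(b) − b·f(a))/(f(b) − f(a)); replace the endpoint whose sign matches f(c).
f(0.232000) = -2.105818, f(1.050000) = 1.326290
step 1: c = 0.733895, f(c) = 0.225265 > 0 → new bracket [0.232000, 0.733895]
step 2: c = 0.685394, f(c) = 0.042916 > 0 → new bracket [0.232000, 0.685394]

0.68539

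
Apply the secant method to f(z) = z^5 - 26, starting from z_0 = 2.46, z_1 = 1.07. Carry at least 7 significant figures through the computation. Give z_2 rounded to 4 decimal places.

1.4555

f(z_0) = 64.089782, f(z_1) = -24.597448
z_2 = 1.070000 - (-24.597448)·(1.070000 - 2.460000)/(-24.597448 - (64.089782)) = 1.455517; f(z_2) = -19.467390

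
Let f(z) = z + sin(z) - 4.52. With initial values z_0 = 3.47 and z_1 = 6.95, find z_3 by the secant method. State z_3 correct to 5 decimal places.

5.12349

f(z_0) = -1.372536, f(z_1) = 3.048486
z_2 = 6.950000 - (3.048486)·(6.950000 - 3.470000)/(3.048486 - (-1.372536)) = 4.550389; f(z_2) = -0.956517
z_3 = 4.550389 - (-0.956517)·(4.550389 - 6.950000)/(-0.956517 - (3.048486)) = 5.123490; f(z_3) = -0.313192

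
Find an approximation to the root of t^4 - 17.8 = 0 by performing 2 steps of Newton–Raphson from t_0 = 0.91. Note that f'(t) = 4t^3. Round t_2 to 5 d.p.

Newton update: t ← t − f(t)/f'(t).
t_0 = 0.910000: f = -17.114250, f' = 3.014284 → t_1 = 0.910000 - (-17.114250)/(3.014284) = 6.587717
t_1 = 6.587717: f = 1865.587305, f' = 1143.575178 → t_2 = 6.587717 - (1865.587305)/(1143.575178) = 4.956353

4.95635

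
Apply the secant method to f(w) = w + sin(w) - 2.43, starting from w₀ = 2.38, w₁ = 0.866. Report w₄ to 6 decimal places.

Secant update: w_(k+1) = w_k − f(w_k)·(w_k − w_(k-1))/(f(w_k) − f(w_(k-1))).
f(w_0) = 0.640075, f(w_1) = -0.802256
w_2 = 0.866000 - (-0.802256)·(0.866000 - 2.380000)/(-0.802256 - (0.640075)) = 1.708120; f(w_2) = 0.268706
w_3 = 1.708120 - (0.268706)·(1.708120 - 0.866000)/(0.268706 - (-0.802256)) = 1.496831; f(w_3) = 0.064097
w_4 = 1.496831 - (0.064097)·(1.496831 - 1.708120)/(0.064097 - (0.268706)) = 1.430642; f(w_4) = -0.009164

1.430642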